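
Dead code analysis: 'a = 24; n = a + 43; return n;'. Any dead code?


a is read by n's definition; n is returned
No dead code


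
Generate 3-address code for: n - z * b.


Break into single-operator statements:
t1 = z * b
t2 = n - t1


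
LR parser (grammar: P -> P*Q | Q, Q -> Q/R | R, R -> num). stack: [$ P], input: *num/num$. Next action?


shift '*' to continue P -> P*Q
Action: shift


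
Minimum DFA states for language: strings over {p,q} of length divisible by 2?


Track length mod 2: states 0..1, accept at 0
Minimal DFA: 2 states


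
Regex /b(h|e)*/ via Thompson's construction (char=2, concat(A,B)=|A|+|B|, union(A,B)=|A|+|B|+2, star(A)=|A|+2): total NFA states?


Syntax tree has 3 char leaf(s), 1 union(s), 1 star(s)
chars contribute 3×2 = 6; each union adds +2; each star adds +2
Total: 6 + 2 + 2 = 10 states


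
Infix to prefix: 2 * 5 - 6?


left-to-right (same/higher precedence on left): tree is (- (* 2 5) 6)
Prefix: - * 2 5 6


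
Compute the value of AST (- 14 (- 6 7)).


Evaluate inner: (- 6 7) = -1
Evaluate root: (- 14 -1) = 15
Result: 15


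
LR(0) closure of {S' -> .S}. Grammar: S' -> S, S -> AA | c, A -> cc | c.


Start: S' -> .S
For each item with dot before a nonterminal B, add B -> .γ for every B-production
Closure: [S' -> .S, S -> .AA, S -> .c, A -> .cc, A -> .c]


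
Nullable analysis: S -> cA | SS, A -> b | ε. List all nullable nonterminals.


A nonterminal is nullable iff some alternative derives ε (directly, or every symbol in it is nullable)
Nullable: {A}


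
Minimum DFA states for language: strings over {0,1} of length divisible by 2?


Track length mod 2: states 0..1, accept at 0
Minimal DFA: 2 states


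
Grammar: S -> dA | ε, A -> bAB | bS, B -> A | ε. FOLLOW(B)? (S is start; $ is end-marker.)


$ ∈ FOLLOW(S). For each A -> αBβ: add FIRST(β)\{ε} to FOLLOW(B); if β nullable, add FOLLOW(A).
FOLLOW(B) = {$, b}


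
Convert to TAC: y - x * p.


Break into single-operator statements:
t1 = x * p
t2 = y - t1


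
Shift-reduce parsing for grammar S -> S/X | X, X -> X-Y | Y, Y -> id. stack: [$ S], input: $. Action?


start symbol S on stack, input exhausted
Action: accept


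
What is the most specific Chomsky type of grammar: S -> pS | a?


Right-linear: every RHS is a terminal or a terminal followed by one nonterminal
Classification: Type 3 (Regular)


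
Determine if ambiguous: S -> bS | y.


right-linear, alternatives start with distinct terminals 'b' vs 'y': unique leftmost derivation
Unambiguous


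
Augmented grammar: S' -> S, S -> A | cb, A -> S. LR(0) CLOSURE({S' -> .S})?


Start: S' -> .S
For each item with dot before a nonterminal B, add B -> .γ for every B-production
Closure: [S' -> .S, S -> .A, S -> .cb, A -> .S]


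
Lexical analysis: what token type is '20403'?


Pattern: digits only
Type: INTEGER_LITERAL


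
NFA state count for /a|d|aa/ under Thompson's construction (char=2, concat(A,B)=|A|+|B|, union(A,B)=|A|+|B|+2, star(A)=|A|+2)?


Syntax tree has 4 char leaf(s), 2 union(s), 0 star(s)
chars contribute 4×2 = 8; each union adds +2; each star adds +2
Total: 8 + 4 + 0 = 12 states


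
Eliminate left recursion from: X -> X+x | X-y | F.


Left-recursive alternatives: X+x, X-y; non-recursive: F
Introduce X': X -> FX', X' -> +xX' | -yX' | ε


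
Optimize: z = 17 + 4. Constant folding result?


17 + 4 = 21 at compile time
Optimized: z = 21


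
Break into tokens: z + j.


Scan left to right, longest-match per lexeme
Tokens: ID(z), OP(+), ID(j)


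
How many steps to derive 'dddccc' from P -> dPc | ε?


Derivation: P => dPc => ddPcc => dddPccc => dddccc
Steps: 4


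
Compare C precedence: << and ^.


'<<' is shift (level 8); '^' is bitwise XOR (level 4)
Higher level binds tighter
'<<' has higher precedence than '^'


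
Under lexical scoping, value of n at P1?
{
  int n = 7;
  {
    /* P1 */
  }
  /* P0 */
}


P1's block does not declare n; resolves to the enclosing declaration at depth 0
n = 7


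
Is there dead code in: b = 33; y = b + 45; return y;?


b is read by y's definition; y is returned
No dead code


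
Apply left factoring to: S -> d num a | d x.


Common prefix: 'd'
Factored: S -> d S', S' -> num a | x


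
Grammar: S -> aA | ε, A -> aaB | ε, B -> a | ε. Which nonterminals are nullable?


A nonterminal is nullable iff some alternative derives ε (directly, or every symbol in it is nullable)
Nullable: {A, B, S}


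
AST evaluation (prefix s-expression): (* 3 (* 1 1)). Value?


Evaluate inner: (* 1 1) = 1
Evaluate root: (* 3 1) = 3
Result: 3


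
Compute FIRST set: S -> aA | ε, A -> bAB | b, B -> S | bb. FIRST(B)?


Per alternative of B: FIRST(S) = {a, ε}; FIRST(bb) = {b}
FIRST(B) = {a, b, ε}


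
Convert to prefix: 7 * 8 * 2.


left-to-right (same/higher precedence on left): tree is (* (* 7 8) 2)
Prefix: * * 7 8 2


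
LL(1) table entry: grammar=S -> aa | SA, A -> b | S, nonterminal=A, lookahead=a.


For [A, a]: 'a' ∈ FIRST(S)
Entry: A -> S


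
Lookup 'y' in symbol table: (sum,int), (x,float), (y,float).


Lookup 'y' → type float


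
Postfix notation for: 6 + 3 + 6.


Left to right (same or higher precedence on left)
Postfix: 6 3 + 6 +


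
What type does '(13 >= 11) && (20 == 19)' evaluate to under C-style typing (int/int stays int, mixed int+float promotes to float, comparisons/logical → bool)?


Operand types: bool && bool
Rule: logical operators take bool operands and yield bool
Result type: bool


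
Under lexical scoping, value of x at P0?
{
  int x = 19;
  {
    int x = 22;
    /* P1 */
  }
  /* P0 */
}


x declared in the same block as P0
x = 19


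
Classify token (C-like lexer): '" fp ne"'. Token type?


Pattern: double-quoted sequence
Type: STRING_LITERAL


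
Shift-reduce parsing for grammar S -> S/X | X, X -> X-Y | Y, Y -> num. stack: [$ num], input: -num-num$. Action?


'num' on top is the handle for Y -> num
Action: reduce (Y -> num)


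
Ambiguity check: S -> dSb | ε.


balanced d^n…b^n: each string has a unique parse
Unambiguous


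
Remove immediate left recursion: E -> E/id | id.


Left-recursive alternatives: E/id; non-recursive: id
Introduce E': E -> idE', E' -> /idE' | ε


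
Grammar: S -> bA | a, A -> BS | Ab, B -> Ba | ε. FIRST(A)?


Per alternative of A: FIRST(BS) = {a, b}; FIRST(Ab) = {a, b}
FIRST(A) = {a, b}


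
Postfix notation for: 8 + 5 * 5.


* has higher precedence, evaluate 5*5 first
Postfix: 8 5 5 * +


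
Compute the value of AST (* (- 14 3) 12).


Evaluate inner: (- 14 3) = 11
Evaluate root: (* 11 12) = 132
Result: 132


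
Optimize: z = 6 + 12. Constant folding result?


6 + 12 = 18 at compile time
Optimized: z = 18


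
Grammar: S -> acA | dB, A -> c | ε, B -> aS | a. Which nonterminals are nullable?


A nonterminal is nullable iff some alternative derives ε (directly, or every symbol in it is nullable)
Nullable: {A}


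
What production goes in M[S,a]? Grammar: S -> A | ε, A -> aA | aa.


For [S, a]: 'a' ∈ FIRST(A)
Entry: S -> A


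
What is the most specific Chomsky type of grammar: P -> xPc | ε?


Single nonterminal LHS, but x^n c^n is not regular
Classification: Type 2 (Context-Free)


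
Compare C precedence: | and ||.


'|' is bitwise OR (level 3); '||' is logical OR (level 1)
Higher level binds tighter
'|' has higher precedence than '||'


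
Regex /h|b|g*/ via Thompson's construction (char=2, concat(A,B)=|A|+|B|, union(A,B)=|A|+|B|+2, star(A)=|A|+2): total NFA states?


Syntax tree has 3 char leaf(s), 2 union(s), 1 star(s)
chars contribute 3×2 = 6; each union adds +2; each star adds +2
Total: 6 + 4 + 2 = 12 states


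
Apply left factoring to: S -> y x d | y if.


Common prefix: 'y'
Factored: S -> y S', S' -> x d | if


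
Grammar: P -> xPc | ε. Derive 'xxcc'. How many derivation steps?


Derivation: P => xPc => xxPcc => xxcc
Steps: 3


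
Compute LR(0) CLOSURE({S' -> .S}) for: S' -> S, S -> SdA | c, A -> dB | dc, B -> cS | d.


Start: S' -> .S
For each item with dot before a nonterminal B, add B -> .γ for every B-production
Closure: [S' -> .S, S -> .SdA, S -> .c]


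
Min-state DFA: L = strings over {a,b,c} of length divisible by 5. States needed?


Track length mod 5: states 0..4, accept at 0
Minimal DFA: 5 states


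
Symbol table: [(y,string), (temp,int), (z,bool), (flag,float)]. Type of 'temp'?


Lookup 'temp' → type int


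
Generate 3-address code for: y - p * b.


Break into single-operator statements:
t1 = p * b
t2 = y - t1


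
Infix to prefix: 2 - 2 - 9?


left-to-right (same/higher precedence on left): tree is (- (- 2 2) 9)
Prefix: - - 2 2 9


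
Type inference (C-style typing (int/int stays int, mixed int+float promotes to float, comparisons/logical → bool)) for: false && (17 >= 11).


Operand types: bool && bool
Rule: logical operators take bool operands and yield bool
Result type: bool


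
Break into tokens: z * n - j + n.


Scan left to right, longest-match per lexeme
Tokens: ID(z), OP(*), ID(n), OP(-), ID(j), OP(+), ID(n)


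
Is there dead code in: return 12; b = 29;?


statement follows a return and is unreachable
Dead: 'b = 29'


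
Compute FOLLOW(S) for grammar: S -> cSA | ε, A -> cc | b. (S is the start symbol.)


$ ∈ FOLLOW(S). For each A -> αBβ: add FIRST(β)\{ε} to FOLLOW(B); if β nullable, add FOLLOW(A).
FOLLOW(S) = {$, b, c}


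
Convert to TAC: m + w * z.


Break into single-operator statements:
t1 = w * z
t2 = m + t1


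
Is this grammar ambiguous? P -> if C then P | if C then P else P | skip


dangling else: 'if C then if C then skip else skip' parses two ways
Ambiguous


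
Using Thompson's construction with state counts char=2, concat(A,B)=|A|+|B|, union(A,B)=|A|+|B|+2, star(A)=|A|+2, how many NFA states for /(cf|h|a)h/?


Syntax tree has 5 char leaf(s), 2 union(s), 0 star(s)
chars contribute 5×2 = 10; each union adds +2; each star adds +2
Total: 10 + 4 + 0 = 14 states


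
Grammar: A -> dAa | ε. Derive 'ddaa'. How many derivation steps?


Derivation: A => dAa => ddAaa => ddaa
Steps: 3


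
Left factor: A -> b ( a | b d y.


Common prefix: 'b'
Factored: A -> b A', A' -> ( a | d y


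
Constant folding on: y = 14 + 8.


14 + 8 = 22 at compile time
Optimized: y = 22


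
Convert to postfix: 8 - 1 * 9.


* has higher precedence, evaluate 1*9 first
Postfix: 8 1 9 * -


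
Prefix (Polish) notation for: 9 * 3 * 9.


left-to-right (same/higher precedence on left): tree is (* (* 9 3) 9)
Prefix: * * 9 3 9


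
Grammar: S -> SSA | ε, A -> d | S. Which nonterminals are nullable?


A nonterminal is nullable iff some alternative derives ε (directly, or every symbol in it is nullable)
Nullable: {A, S}


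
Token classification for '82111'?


Pattern: digits only
Type: INTEGER_LITERAL


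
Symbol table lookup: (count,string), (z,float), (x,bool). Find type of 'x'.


Lookup 'x' → type bool


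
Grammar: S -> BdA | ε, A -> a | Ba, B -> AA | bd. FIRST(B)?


Per alternative of B: FIRST(AA) = {a, b}; FIRST(bd) = {b}
FIRST(B) = {a, b}


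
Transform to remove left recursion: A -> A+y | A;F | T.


Left-recursive alternatives: A+y, A;F; non-recursive: T
Introduce A': A -> TA', A' -> +yA' | ;FA' | ε


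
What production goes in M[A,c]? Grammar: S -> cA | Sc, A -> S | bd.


For [A, c]: 'c' ∈ FIRST(S)
Entry: A -> S


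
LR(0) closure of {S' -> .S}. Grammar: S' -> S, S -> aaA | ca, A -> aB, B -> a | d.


Start: S' -> .S
For each item with dot before a nonterminal B, add B -> .γ for every B-production
Closure: [S' -> .S, S -> .aaA, S -> .ca]


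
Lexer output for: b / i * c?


Scan left to right, longest-match per lexeme
Tokens: ID(b), OP(/), ID(i), OP(*), ID(c)


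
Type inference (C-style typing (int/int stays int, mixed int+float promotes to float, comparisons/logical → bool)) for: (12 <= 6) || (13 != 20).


Operand types: bool || bool
Rule: logical operators take bool operands and yield bool
Result type: bool


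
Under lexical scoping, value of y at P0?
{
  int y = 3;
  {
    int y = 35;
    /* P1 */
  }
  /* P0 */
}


y declared in the same block as P0
y = 3


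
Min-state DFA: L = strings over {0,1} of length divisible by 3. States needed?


Track length mod 3: states 0..2, accept at 0
Minimal DFA: 3 states


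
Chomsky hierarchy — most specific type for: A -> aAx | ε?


Single nonterminal LHS, but a^n x^n is not regular
Classification: Type 2 (Context-Free)


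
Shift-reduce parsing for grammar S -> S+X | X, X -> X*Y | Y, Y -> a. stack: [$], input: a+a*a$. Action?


no handle on stack; shift 'a'
Action: shift


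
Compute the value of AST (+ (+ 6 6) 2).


Evaluate inner: (+ 6 6) = 12
Evaluate root: (+ 12 2) = 14
Result: 14


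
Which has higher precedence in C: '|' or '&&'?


'|' is bitwise OR (level 3); '&&' is logical AND (level 2)
Higher level binds tighter
'|' has higher precedence than '&&'


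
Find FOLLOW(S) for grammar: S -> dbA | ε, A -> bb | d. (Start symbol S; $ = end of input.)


$ ∈ FOLLOW(S). For each A -> αBβ: add FIRST(β)\{ε} to FOLLOW(B); if β nullable, add FOLLOW(A).
FOLLOW(S) = {$}


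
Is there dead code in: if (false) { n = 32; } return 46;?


condition is constant false, so the whole block is unreachable
Dead: 'if (false) { n = 32; }'


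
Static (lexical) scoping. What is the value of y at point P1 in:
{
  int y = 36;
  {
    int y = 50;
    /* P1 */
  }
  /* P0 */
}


y declared in the same block as P1
y = 50


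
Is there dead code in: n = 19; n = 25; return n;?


first assignment to n is overwritten before any read
Dead: 'n = 19'


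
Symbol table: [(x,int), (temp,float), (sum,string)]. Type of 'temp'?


Lookup 'temp' → type float


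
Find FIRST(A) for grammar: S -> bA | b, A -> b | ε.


Per alternative of A: FIRST(b) = {b}; FIRST(ε) = {ε}
FIRST(A) = {b, ε}


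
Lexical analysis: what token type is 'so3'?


Pattern: letter/underscore followed by alphanumerics, not a keyword
Type: IDENTIFIER


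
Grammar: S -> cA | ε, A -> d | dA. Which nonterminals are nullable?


A nonterminal is nullable iff some alternative derives ε (directly, or every symbol in it is nullable)
Nullable: {S}


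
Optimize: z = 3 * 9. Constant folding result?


3 * 9 = 27 at compile time
Optimized: z = 27


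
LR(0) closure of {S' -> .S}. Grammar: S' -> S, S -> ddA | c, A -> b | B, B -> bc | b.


Start: S' -> .S
For each item with dot before a nonterminal B, add B -> .γ for every B-production
Closure: [S' -> .S, S -> .ddA, S -> .c]


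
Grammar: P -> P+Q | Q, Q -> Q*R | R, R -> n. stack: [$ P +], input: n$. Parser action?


no handle ('P+' is not any RHS); shift 'n'
Action: shift


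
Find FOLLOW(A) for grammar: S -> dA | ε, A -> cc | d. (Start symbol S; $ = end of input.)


$ ∈ FOLLOW(S). For each A -> αBβ: add FIRST(β)\{ε} to FOLLOW(B); if β nullable, add FOLLOW(A).
FOLLOW(A) = {$}


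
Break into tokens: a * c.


Scan left to right, longest-match per lexeme
Tokens: ID(a), OP(*), ID(c)


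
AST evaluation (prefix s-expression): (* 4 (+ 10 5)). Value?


Evaluate inner: (+ 10 5) = 15
Evaluate root: (* 4 15) = 60
Result: 60


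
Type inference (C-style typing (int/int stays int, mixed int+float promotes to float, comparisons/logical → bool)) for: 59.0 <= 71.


Operand types: float <= int
Rule: comparison yields bool
Result type: bool


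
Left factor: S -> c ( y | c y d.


Common prefix: 'c'
Factored: S -> c S', S' -> ( y | y d


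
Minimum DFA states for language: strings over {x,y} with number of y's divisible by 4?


Track (count of y) mod 4: states 0..3, accept at 0
Minimal DFA: 4 states


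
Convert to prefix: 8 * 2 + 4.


left-to-right (same/higher precedence on left): tree is (+ (* 8 2) 4)
Prefix: + * 8 2 4


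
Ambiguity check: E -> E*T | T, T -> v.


precedence layered via separate nonterminal T: deterministic
Unambiguous


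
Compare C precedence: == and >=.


'>=' is relational (level 7); '==' is equality (level 6)
Higher level binds tighter
'>=' has higher precedence than '=='


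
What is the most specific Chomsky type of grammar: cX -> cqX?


LHS has context (more than one symbol) and |LHS| ≤ |RHS|
Classification: Type 1 (Context-Sensitive)


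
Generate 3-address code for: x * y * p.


Break into single-operator statements:
t1 = x * y
t2 = t1 * p


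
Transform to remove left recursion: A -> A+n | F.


Left-recursive alternatives: A+n; non-recursive: F
Introduce A': A -> FA', A' -> +nA' | ε


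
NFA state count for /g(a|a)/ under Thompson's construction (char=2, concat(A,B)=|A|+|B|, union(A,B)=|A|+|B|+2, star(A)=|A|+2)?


Syntax tree has 3 char leaf(s), 1 union(s), 0 star(s)
chars contribute 3×2 = 6; each union adds +2; each star adds +2
Total: 6 + 2 + 0 = 8 states


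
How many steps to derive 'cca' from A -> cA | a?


Derivation: A => cA => ccA => cca
Steps: 3


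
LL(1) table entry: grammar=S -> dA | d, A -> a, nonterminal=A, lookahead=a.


For [A, a]: 'a' ∈ FIRST(a)
Entry: A -> a


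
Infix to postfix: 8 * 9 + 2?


Left to right (same or higher precedence on left)
Postfix: 8 9 * 2 +


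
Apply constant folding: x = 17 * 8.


17 * 8 = 136 at compile time
Optimized: x = 136


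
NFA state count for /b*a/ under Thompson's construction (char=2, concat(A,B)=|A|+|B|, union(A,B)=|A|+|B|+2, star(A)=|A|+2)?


Syntax tree has 2 char leaf(s), 0 union(s), 1 star(s)
chars contribute 2×2 = 4; each union adds +2; each star adds +2
Total: 4 + 0 + 2 = 6 states


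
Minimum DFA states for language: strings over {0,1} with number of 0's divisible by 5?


Track (count of 0) mod 5: states 0..4, accept at 0
Minimal DFA: 5 states


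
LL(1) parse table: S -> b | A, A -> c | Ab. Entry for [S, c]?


For [S, c]: 'c' ∈ FIRST(A)
Entry: S -> A


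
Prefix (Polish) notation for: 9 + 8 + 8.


left-to-right (same/higher precedence on left): tree is (+ (+ 9 8) 8)
Prefix: + + 9 8 8


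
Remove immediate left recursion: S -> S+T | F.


Left-recursive alternatives: S+T; non-recursive: F
Introduce S': S -> FS', S' -> +TS' | ε


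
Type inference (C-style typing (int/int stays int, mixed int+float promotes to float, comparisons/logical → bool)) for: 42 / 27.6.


Operand types: int / float
Rule: mixed int/float promotes to float; int/int stays int
Result type: float


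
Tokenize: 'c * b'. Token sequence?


Scan left to right, longest-match per lexeme
Tokens: ID(c), OP(*), ID(b)


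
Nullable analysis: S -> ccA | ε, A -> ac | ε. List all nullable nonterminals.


A nonterminal is nullable iff some alternative derives ε (directly, or every symbol in it is nullable)
Nullable: {A, S}


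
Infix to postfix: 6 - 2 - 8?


Left to right (same or higher precedence on left)
Postfix: 6 2 - 8 -


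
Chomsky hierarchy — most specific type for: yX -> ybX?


LHS has context (more than one symbol) and |LHS| ≤ |RHS|
Classification: Type 1 (Context-Sensitive)


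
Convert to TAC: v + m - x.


Break into single-operator statements:
t1 = v + m
t2 = t1 - x


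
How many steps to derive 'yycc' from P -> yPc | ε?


Derivation: P => yPc => yyPcc => yycc
Steps: 3


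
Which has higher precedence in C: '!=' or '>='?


'>=' is relational (level 7); '!=' is equality (level 6)
Higher level binds tighter
'>=' has higher precedence than '!='


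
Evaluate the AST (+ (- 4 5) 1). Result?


Evaluate inner: (- 4 5) = -1
Evaluate root: (+ -1 1) = 0
Result: 0


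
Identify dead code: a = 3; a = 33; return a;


first assignment to a is overwritten before any read
Dead: 'a = 3'


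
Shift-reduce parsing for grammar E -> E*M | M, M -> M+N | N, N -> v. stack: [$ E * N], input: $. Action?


'N' (not preceded by M+) is the handle for M -> N
Action: reduce (M -> N)


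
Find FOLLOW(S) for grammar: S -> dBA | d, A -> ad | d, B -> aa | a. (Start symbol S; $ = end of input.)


$ ∈ FOLLOW(S). For each A -> αBβ: add FIRST(β)\{ε} to FOLLOW(B); if β nullable, add FOLLOW(A).
FOLLOW(S) = {$}


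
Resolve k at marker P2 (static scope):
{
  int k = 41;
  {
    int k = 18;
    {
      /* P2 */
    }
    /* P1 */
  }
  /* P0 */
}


P2's block does not declare k; resolves to the enclosing declaration at depth 1
k = 18


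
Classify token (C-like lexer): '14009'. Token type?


Pattern: digits only
Type: INTEGER_LITERAL


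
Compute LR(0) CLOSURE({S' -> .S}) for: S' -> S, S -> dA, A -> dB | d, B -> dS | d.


Start: S' -> .S
For each item with dot before a nonterminal B, add B -> .γ for every B-production
Closure: [S' -> .S, S -> .dA]


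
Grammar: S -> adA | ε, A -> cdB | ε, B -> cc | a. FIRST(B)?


Per alternative of B: FIRST(cc) = {c}; FIRST(a) = {a}
FIRST(B) = {a, c}


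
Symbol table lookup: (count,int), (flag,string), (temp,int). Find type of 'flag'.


Lookup 'flag' → type string


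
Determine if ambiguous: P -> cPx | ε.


balanced c^n…x^n: each string has a unique parse
Unambiguous


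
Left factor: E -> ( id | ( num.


Common prefix: '('
Factored: E -> ( E', E' -> id | num


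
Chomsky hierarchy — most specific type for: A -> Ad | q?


Left-linear: every RHS is a terminal or one nonterminal followed by a terminal
Classification: Type 3 (Regular)


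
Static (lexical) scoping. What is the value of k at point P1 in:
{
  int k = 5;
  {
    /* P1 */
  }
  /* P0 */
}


P1's block does not declare k; resolves to the enclosing declaration at depth 0
k = 5


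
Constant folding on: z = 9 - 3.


9 - 3 = 6 at compile time
Optimized: z = 6


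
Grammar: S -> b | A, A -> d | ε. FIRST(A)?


Per alternative of A: FIRST(d) = {d}; FIRST(ε) = {ε}
FIRST(A) = {d, ε}


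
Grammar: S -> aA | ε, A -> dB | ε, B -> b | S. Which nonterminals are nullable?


A nonterminal is nullable iff some alternative derives ε (directly, or every symbol in it is nullable)
Nullable: {A, B, S}


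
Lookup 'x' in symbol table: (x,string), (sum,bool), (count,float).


Lookup 'x' → type string


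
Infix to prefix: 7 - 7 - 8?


left-to-right (same/higher precedence on left): tree is (- (- 7 7) 8)
Prefix: - - 7 7 8


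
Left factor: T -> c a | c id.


Common prefix: 'c'
Factored: T -> c T', T' -> a | id


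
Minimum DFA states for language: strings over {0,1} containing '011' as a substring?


KMP-style automaton: 3 progress states + 1 absorbing accept = 4
Minimal DFA: 4 states


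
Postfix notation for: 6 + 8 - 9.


Left to right (same or higher precedence on left)
Postfix: 6 8 + 9 -


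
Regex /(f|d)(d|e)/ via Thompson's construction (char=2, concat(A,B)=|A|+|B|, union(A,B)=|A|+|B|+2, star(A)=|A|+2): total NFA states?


Syntax tree has 4 char leaf(s), 2 union(s), 0 star(s)
chars contribute 4×2 = 8; each union adds +2; each star adds +2
Total: 8 + 4 + 0 = 12 states


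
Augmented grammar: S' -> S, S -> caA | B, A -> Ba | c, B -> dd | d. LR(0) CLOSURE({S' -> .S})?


Start: S' -> .S
For each item with dot before a nonterminal B, add B -> .γ for every B-production
Closure: [S' -> .S, S -> .caA, S -> .B, B -> .dd, B -> .d]


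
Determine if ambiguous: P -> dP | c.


right-linear, alternatives start with distinct terminals 'd' vs 'c': unique leftmost derivation
Unambiguous


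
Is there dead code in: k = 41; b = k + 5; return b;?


k is read by b's definition; b is returned
No dead code


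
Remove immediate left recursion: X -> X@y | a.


Left-recursive alternatives: X@y; non-recursive: a
Introduce X': X -> aX', X' -> @yX' | ε


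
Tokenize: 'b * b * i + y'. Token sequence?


Scan left to right, longest-match per lexeme
Tokens: ID(b), OP(*), ID(b), OP(*), ID(i), OP(+), ID(y)


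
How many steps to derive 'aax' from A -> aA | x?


Derivation: A => aA => aaA => aax
Steps: 3


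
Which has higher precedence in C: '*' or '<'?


'*' is multiplicative (level 10); '<' is relational (level 7)
Higher level binds tighter
'*' has higher precedence than '<'


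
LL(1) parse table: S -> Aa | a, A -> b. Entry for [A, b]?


For [A, b]: 'b' ∈ FIRST(b)
Entry: A -> b


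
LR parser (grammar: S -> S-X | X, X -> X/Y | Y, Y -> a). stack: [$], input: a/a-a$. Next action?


no handle on stack; shift 'a'
Action: shift


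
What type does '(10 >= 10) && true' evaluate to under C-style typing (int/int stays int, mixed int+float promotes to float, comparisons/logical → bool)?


Operand types: bool && bool
Rule: logical operators take bool operands and yield bool
Result type: bool


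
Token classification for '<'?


Pattern: operator symbol
Type: OPERATOR


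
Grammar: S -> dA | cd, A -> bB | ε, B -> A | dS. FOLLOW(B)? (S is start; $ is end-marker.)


$ ∈ FOLLOW(S). For each A -> αBβ: add FIRST(β)\{ε} to FOLLOW(B); if β nullable, add FOLLOW(A).
FOLLOW(B) = {$}


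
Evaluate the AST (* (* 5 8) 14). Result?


Evaluate inner: (* 5 8) = 40
Evaluate root: (* 40 14) = 560
Result: 560


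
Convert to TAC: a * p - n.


Break into single-operator statements:
t1 = a * p
t2 = t1 - n


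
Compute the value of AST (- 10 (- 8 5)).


Evaluate inner: (- 8 5) = 3
Evaluate root: (- 10 3) = 7
Result: 7


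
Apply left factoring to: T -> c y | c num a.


Common prefix: 'c'
Factored: T -> c T', T' -> y | num a


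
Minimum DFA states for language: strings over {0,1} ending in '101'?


Track the longest suffix of input matching a prefix of '101': 4 classes (prefixes of length 0..3)
Minimal DFA: 4 states


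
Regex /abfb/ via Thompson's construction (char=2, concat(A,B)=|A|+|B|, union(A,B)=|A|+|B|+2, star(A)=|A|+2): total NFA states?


Syntax tree has 4 char leaf(s), 0 union(s), 0 star(s)
chars contribute 4×2 = 8; each union adds +2; each star adds +2
Total: 8 + 0 + 0 = 8 states


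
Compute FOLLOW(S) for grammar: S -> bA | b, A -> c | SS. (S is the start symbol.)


$ ∈ FOLLOW(S). For each A -> αBβ: add FIRST(β)\{ε} to FOLLOW(B); if β nullable, add FOLLOW(A).
FOLLOW(S) = {$, b}


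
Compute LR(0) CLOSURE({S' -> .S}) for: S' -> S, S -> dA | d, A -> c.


Start: S' -> .S
For each item with dot before a nonterminal B, add B -> .γ for every B-production
Closure: [S' -> .S, S -> .dA, S -> .d]


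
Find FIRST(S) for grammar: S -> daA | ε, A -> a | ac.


Per alternative of S: FIRST(daA) = {d}; FIRST(ε) = {ε}
FIRST(S) = {d, ε}


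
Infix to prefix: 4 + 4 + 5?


left-to-right (same/higher precedence on left): tree is (+ (+ 4 4) 5)
Prefix: + + 4 4 5


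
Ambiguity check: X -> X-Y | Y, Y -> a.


precedence layered via separate nonterminal Y: deterministic
Unambiguous


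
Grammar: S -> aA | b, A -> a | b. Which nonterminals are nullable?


A nonterminal is nullable iff some alternative derives ε (directly, or every symbol in it is nullable)
Nullable: {}


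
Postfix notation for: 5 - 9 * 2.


* has higher precedence, evaluate 9*2 first
Postfix: 5 9 2 * -


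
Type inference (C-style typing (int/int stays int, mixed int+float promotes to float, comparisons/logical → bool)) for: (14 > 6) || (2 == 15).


Operand types: bool || bool
Rule: logical operators take bool operands and yield bool
Result type: bool


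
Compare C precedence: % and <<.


'%' is multiplicative (level 10); '<<' is shift (level 8)
Higher level binds tighter
'%' has higher precedence than '<<'


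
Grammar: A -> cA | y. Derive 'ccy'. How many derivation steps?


Derivation: A => cA => ccA => ccy
Steps: 3


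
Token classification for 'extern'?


Pattern: reserved word
Type: KEYWORD


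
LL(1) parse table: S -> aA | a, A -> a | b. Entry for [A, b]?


For [A, b]: 'b' ∈ FIRST(b)
Entry: A -> b


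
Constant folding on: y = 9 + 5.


9 + 5 = 14 at compile time
Optimized: y = 14


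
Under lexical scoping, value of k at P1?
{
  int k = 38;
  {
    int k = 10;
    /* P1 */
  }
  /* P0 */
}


k declared in the same block as P1
k = 10


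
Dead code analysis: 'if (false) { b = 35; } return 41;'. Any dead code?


condition is constant false, so the whole block is unreachable
Dead: 'if (false) { b = 35; }'


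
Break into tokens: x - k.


Scan left to right, longest-match per lexeme
Tokens: ID(x), OP(-), ID(k)


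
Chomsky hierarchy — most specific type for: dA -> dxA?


LHS has context (more than one symbol) and |LHS| ≤ |RHS|
Classification: Type 1 (Context-Sensitive)


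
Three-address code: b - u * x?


Break into single-operator statements:
t1 = u * x
t2 = b - t1


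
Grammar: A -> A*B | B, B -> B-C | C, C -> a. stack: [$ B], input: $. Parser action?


lookahead ∉ {-} so B won't extend; reduce A -> B
Action: reduce (A -> B)


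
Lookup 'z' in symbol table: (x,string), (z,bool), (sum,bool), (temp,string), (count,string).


Lookup 'z' → type bool


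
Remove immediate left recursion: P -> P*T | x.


Left-recursive alternatives: P*T; non-recursive: x
Introduce P': P -> xP', P' -> *TP' | ε


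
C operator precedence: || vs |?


'|' is bitwise OR (level 3); '||' is logical OR (level 1)
Higher level binds tighter
'|' has higher precedence than '||'


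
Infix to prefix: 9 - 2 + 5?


left-to-right (same/higher precedence on left): tree is (+ (- 9 2) 5)
Prefix: + - 9 2 5


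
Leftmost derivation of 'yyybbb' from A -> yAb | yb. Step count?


Derivation: A => yAb => yyAbb => yyybbb
Steps: 3


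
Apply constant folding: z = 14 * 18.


14 * 18 = 252 at compile time
Optimized: z = 252


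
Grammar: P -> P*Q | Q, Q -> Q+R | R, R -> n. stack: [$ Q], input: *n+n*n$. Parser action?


lookahead ∉ {+} so Q won't extend; reduce P -> Q
Action: reduce (P -> Q)


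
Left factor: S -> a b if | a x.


Common prefix: 'a'
Factored: S -> a S', S' -> b if | x


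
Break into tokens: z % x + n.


Scan left to right, longest-match per lexeme
Tokens: ID(z), OP(%), ID(x), OP(+), ID(n)


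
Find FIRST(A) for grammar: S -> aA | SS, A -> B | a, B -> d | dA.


Per alternative of A: FIRST(B) = {d}; FIRST(a) = {a}
FIRST(A) = {a, d}


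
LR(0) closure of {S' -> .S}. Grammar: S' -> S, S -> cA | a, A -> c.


Start: S' -> .S
For each item with dot before a nonterminal B, add B -> .γ for every B-production
Closure: [S' -> .S, S -> .cA, S -> .a]


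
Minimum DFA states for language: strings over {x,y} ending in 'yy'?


Track the longest suffix of input matching a prefix of 'yy': 3 classes (prefixes of length 0..2)
Minimal DFA: 3 states


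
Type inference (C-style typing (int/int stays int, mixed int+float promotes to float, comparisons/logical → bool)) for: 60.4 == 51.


Operand types: float == int
Rule: comparison yields bool
Result type: bool


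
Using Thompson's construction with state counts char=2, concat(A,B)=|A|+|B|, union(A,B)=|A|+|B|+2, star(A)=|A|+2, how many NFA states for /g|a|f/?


Syntax tree has 3 char leaf(s), 2 union(s), 0 star(s)
chars contribute 3×2 = 6; each union adds +2; each star adds +2
Total: 6 + 4 + 0 = 10 states


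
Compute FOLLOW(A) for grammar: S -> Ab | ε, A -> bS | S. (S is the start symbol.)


$ ∈ FOLLOW(S). For each A -> αBβ: add FIRST(β)\{ε} to FOLLOW(B); if β nullable, add FOLLOW(A).
FOLLOW(A) = {b}


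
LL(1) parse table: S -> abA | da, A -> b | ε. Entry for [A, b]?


For [A, b]: 'b' ∈ FIRST(b)
Entry: A -> b


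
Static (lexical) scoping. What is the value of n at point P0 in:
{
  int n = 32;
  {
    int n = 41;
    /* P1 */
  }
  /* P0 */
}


n declared in the same block as P0
n = 32


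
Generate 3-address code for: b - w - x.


Break into single-operator statements:
t1 = b - w
t2 = t1 - x


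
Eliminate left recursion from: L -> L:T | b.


Left-recursive alternatives: L:T; non-recursive: b
Introduce L': L -> bL', L' -> :TL' | ε


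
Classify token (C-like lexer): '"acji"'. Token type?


Pattern: double-quoted sequence
Type: STRING_LITERAL


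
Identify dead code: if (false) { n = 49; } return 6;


condition is constant false, so the whole block is unreachable
Dead: 'if (false) { n = 49; }'


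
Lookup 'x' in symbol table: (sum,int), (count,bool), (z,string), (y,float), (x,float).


Lookup 'x' → type float


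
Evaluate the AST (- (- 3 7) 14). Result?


Evaluate inner: (- 3 7) = -4
Evaluate root: (- -4 14) = -18
Result: -18


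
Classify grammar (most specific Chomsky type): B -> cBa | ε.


Single nonterminal LHS, but c^n a^n is not regular
Classification: Type 2 (Context-Free)


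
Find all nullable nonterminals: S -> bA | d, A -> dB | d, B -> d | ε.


A nonterminal is nullable iff some alternative derives ε (directly, or every symbol in it is nullable)
Nullable: {B}


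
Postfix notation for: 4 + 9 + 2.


Left to right (same or higher precedence on left)
Postfix: 4 9 + 2 +


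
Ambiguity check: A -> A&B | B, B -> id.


precedence layered via separate nonterminal B: deterministic
Unambiguous


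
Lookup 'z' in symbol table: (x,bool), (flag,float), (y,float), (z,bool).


Lookup 'z' → type bool


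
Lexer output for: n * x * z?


Scan left to right, longest-match per lexeme
Tokens: ID(n), OP(*), ID(x), OP(*), ID(z)


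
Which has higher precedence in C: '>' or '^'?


'>' is relational (level 7); '^' is bitwise XOR (level 4)
Higher level binds tighter
'>' has higher precedence than '^'


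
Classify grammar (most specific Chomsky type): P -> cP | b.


Right-linear: every RHS is a terminal or a terminal followed by one nonterminal
Classification: Type 3 (Regular)


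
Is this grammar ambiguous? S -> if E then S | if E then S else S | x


dangling else: 'if E then if E then x else x' parses two ways
Ambiguous


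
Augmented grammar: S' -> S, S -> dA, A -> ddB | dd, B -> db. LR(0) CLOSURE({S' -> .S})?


Start: S' -> .S
For each item with dot before a nonterminal B, add B -> .γ for every B-production
Closure: [S' -> .S, S -> .dA]


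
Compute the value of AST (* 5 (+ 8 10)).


Evaluate inner: (+ 8 10) = 18
Evaluate root: (* 5 18) = 90
Result: 90


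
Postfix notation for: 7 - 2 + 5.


Left to right (same or higher precedence on left)
Postfix: 7 2 - 5 +


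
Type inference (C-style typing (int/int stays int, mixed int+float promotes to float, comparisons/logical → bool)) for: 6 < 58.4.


Operand types: int < float
Rule: comparison yields bool
Result type: bool


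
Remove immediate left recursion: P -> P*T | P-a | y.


Left-recursive alternatives: P*T, P-a; non-recursive: y
Introduce P': P -> yP', P' -> *TP' | -aP' | ε


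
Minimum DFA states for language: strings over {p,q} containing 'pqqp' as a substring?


KMP-style automaton: 4 progress states + 1 absorbing accept = 5
Minimal DFA: 5 states


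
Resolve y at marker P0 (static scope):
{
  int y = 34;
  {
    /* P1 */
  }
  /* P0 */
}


y declared in the same block as P0
y = 34


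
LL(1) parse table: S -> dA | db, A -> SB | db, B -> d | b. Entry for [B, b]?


For [B, b]: 'b' ∈ FIRST(b)
Entry: B -> b


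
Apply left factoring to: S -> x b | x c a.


Common prefix: 'x'
Factored: S -> x S', S' -> b | c a


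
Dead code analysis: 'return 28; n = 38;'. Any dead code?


statement follows a return and is unreachable
Dead: 'n = 38'


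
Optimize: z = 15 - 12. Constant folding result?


15 - 12 = 3 at compile time
Optimized: z = 3


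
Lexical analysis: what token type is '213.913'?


Pattern: digits with a decimal point
Type: FLOAT_LITERAL


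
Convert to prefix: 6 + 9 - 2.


left-to-right (same/higher precedence on left): tree is (- (+ 6 9) 2)
Prefix: - + 6 9 2


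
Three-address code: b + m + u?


Break into single-operator statements:
t1 = b + m
t2 = t1 + u


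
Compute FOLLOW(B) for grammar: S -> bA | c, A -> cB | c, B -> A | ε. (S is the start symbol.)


$ ∈ FOLLOW(S). For each A -> αBβ: add FIRST(β)\{ε} to FOLLOW(B); if β nullable, add FOLLOW(A).
FOLLOW(B) = {$}


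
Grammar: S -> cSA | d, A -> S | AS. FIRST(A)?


Per alternative of A: FIRST(S) = {c, d}; FIRST(AS) = {c, d}
FIRST(A) = {c, d}


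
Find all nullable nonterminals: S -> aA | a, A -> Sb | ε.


A nonterminal is nullable iff some alternative derives ε (directly, or every symbol in it is nullable)
Nullable: {A}


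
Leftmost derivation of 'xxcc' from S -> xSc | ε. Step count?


Derivation: S => xSc => xxScc => xxcc
Steps: 3


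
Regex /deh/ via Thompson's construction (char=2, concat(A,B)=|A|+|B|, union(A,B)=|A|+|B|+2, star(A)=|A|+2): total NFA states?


Syntax tree has 3 char leaf(s), 0 union(s), 0 star(s)
chars contribute 3×2 = 6; each union adds +2; each star adds +2
Total: 6 + 0 + 0 = 6 states


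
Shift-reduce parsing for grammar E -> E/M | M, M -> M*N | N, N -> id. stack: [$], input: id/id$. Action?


no handle on stack; shift 'id'
Action: shift


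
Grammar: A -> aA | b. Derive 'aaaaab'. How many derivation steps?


Derivation: A => aA => aaA => aaaA => aaaaA => aaaaaA => aaaaab
Steps: 6


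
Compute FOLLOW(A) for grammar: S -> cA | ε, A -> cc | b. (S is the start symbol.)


$ ∈ FOLLOW(S). For each A -> αBβ: add FIRST(β)\{ε} to FOLLOW(B); if β nullable, add FOLLOW(A).
FOLLOW(A) = {$}


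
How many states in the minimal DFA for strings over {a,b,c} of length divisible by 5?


Track length mod 5: states 0..4, accept at 0
Minimal DFA: 5 states


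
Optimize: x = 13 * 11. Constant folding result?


13 * 11 = 143 at compile time
Optimized: x = 143


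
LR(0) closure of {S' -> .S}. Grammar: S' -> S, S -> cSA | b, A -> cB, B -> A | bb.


Start: S' -> .S
For each item with dot before a nonterminal B, add B -> .γ for every B-production
Closure: [S' -> .S, S -> .cSA, S -> .b]


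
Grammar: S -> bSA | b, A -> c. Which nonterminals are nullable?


A nonterminal is nullable iff some alternative derives ε (directly, or every symbol in it is nullable)
Nullable: {}


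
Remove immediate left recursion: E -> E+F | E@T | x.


Left-recursive alternatives: E+F, E@T; non-recursive: x
Introduce E': E -> xE', E' -> +FE' | @TE' | ε


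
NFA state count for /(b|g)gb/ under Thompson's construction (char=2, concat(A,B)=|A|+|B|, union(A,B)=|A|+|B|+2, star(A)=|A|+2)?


Syntax tree has 4 char leaf(s), 1 union(s), 0 star(s)
chars contribute 4×2 = 8; each union adds +2; each star adds +2
Total: 8 + 2 + 0 = 10 states


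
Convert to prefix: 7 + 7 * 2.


'*' binds tighter: tree is (+ 7 (* 7 2))
Prefix: + 7 * 7 2


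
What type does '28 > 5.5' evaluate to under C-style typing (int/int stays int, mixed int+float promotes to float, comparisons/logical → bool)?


Operand types: int > float
Rule: comparison yields bool
Result type: bool


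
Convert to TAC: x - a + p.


Break into single-operator statements:
t1 = x - a
t2 = t1 + p


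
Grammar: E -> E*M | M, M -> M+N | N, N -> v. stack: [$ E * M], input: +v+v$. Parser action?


'+' can extend M; shift to build M -> M+N
Action: shift


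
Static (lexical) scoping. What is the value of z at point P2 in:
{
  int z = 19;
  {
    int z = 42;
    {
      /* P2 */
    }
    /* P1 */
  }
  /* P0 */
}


P2's block does not declare z; resolves to the enclosing declaration at depth 1
z = 42
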